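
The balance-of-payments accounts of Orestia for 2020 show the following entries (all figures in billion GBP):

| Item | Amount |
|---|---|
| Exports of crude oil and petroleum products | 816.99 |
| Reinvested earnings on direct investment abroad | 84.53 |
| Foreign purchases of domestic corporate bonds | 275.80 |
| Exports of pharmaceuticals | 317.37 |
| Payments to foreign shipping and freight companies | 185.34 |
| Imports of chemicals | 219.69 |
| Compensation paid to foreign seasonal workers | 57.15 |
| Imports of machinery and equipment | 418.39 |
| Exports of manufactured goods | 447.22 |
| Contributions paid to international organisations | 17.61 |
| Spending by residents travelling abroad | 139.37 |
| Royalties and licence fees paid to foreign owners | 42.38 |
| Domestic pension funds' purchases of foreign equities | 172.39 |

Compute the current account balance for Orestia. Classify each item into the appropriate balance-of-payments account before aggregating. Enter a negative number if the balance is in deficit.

Goods: 447.22 - 418.39 + 816.99 - 219.69 + 317.37 = 943.50
Services: -139.37 - 42.38 - 185.34 = -367.09
Primary income: -57.15 + 84.53 = 27.38
Secondary income: -17.61
Current account = 943.50 + (-367.09) + 27.38 + (-17.61) = 586.18
(Excluded from the current account — financial account: foreign purchases of domestic corporate bonds 275.80, domestic pension funds' purchases of foreign equities 172.39.)

586.18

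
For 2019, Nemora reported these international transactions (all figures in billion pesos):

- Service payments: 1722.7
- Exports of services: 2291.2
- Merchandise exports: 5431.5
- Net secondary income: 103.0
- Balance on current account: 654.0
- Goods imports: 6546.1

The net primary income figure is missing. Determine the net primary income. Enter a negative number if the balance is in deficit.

1097.1

Current account = goods balance + services balance + net primary income + net secondary income
Sum of the known components = -443.1
Net primary income = CA - (known components) = 654.0 - (-443.1) = 1097.1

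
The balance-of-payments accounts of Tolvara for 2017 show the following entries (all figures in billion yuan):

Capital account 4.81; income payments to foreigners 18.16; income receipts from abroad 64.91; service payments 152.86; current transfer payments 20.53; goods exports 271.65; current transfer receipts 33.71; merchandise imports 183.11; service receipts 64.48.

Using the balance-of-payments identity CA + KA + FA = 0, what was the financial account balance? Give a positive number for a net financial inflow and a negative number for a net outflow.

-64.90

Goods balance = 271.65 - 183.11 = 88.54
Services balance = 64.48 - 152.86 = -88.38
Trade balance (goods + services) = 88.54 + (-88.38) = 0.16
Net primary income = 64.91 - 18.16 = 46.75
Net secondary income = 33.71 - 20.53 = 13.18
Current account = 0.16 + 46.75 + 13.18 = 60.09
Financial account = -(60.09 + 4.81) = -64.90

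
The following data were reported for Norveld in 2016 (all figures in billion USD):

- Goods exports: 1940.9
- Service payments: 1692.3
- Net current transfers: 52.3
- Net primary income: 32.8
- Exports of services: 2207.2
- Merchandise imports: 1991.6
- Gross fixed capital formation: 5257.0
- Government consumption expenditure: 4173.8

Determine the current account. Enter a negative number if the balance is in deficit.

Goods balance = 1940.9 - 1991.6 = -50.7
Services balance = 2207.2 - 1692.3 = 514.9
Trade balance (goods + services) = -50.7 + 514.9 = 464.2
Net primary income = 32.8
Net secondary income = 52.3
Current account = 464.2 + 32.8 + 52.3 = 549.3

549.3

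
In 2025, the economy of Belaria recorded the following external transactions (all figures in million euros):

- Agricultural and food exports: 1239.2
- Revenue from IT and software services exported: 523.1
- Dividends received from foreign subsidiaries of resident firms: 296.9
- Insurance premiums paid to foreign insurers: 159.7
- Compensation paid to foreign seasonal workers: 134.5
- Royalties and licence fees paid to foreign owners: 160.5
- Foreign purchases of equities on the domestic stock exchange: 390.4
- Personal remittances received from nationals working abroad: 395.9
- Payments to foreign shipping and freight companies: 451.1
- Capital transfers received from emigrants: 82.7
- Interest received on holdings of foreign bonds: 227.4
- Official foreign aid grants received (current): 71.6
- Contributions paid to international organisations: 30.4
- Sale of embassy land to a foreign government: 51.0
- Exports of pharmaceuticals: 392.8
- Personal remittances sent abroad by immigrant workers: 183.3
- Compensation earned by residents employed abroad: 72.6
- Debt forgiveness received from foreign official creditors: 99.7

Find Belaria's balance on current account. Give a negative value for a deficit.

Goods: 392.8 + 1239.2 = 1632.0
Services: 523.1 - 451.1 - 160.5 - 159.7 = -248.2
Primary income: 227.4 + 296.9 - 134.5 + 72.6 = 462.4
Secondary income: -183.3 - 30.4 + 395.9 + 71.6 = 253.8
Current account = 1632.0 + (-248.2) + 462.4 + 253.8 = 2100.0
(Excluded from the current account — financial account: foreign purchases of equities on the domestic stock exchange 390.4; capital account: capital transfers received from emigrants 82.7, sale of embassy land to a foreign government 51.0, debt forgiveness received from foreign official creditors 99.7.)

2100.0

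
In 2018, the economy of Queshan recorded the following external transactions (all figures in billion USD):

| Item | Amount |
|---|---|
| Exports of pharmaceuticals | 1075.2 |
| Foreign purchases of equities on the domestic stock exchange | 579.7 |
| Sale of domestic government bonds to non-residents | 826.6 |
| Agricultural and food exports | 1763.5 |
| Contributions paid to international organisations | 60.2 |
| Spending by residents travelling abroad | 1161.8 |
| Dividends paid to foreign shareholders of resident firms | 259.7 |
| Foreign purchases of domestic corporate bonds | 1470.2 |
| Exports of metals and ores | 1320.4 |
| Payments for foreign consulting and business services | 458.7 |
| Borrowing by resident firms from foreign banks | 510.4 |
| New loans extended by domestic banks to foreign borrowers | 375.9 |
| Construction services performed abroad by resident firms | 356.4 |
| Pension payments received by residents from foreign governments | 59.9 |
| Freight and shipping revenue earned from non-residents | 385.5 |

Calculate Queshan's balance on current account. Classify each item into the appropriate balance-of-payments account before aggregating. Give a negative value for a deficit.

3020.5

Goods: 1763.5 + 1075.2 + 1320.4 = 4159.1
Services: -458.7 - 1161.8 + 385.5 + 356.4 = -878.6
Primary income: -259.7
Secondary income: 59.9 - 60.2 = -0.3
Current account = 4159.1 + (-878.6) + (-259.7) + (-0.3) = 3020.5
(Excluded from the current account — financial account: foreign purchases of equities on the domestic stock exchange 579.7, sale of domestic government bonds to non-residents 826.6, foreign purchases of domestic corporate bonds 1470.2, borrowing by resident firms from foreign banks 510.4, new loans extended by domestic banks to foreign borrowers 375.9.)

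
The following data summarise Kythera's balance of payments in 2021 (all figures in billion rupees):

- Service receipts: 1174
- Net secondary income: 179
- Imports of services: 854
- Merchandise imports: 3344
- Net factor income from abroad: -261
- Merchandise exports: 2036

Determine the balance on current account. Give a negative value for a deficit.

Goods balance = 2036 - 3344 = -1308
Services balance = 1174 - 854 = 320
Trade balance (goods + services) = -1308 + 320 = -988
Net primary income = -261
Net secondary income = 179
Current account = -988 + (-261) + 179 = -1070

-1070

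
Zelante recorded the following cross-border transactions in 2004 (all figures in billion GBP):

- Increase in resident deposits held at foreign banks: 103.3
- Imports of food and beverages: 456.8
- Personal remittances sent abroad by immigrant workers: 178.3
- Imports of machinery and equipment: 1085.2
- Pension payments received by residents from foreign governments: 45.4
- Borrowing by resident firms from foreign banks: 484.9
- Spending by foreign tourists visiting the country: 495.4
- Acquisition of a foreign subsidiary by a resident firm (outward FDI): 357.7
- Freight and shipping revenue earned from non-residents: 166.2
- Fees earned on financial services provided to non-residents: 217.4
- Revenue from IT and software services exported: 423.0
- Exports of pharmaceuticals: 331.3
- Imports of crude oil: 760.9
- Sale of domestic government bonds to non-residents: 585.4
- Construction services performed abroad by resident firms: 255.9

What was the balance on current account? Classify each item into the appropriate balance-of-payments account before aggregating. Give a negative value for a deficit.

Goods: -456.8 - 1085.2 + 331.3 - 760.9 = -1971.6
Services: 423.0 + 255.9 + 217.4 + 495.4 + 166.2 = 1557.9
Secondary income: 45.4 - 178.3 = -132.9
Current account = (-1971.6) + 1557.9 + (-132.9) = -546.6
(Excluded from the current account — financial account: increase in resident deposits held at foreign banks 103.3, borrowing by resident firms from foreign banks 484.9, acquisition of a foreign subsidiary by a resident firm (outward FDI) 357.7, sale of domestic government bonds to non-residents 585.4.)

-546.6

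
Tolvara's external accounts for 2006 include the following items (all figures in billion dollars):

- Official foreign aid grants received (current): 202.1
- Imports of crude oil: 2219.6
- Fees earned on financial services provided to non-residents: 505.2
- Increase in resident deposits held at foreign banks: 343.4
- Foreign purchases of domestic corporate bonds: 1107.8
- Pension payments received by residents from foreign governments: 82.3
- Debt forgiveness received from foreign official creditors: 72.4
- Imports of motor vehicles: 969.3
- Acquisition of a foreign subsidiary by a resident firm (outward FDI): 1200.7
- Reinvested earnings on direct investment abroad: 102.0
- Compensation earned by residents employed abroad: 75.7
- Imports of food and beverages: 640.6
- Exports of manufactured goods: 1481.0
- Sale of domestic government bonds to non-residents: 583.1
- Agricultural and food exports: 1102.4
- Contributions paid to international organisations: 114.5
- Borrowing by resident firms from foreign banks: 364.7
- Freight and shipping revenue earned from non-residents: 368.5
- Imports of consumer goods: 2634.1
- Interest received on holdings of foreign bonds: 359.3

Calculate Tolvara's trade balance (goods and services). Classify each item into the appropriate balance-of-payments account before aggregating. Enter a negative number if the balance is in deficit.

Goods: 1481.0 - 640.6 - 2219.6 + 1102.4 - 969.3 - 2634.1 = -3880.2
Services: 505.2 + 368.5 = 873.7
Trade balance = -3880.2 + 873.7 = -3006.5
(Excluded from the trade balance — secondary income: official foreign aid grants received (current) 202.1, pension payments received by residents from foreign governments 82.3, contributions paid to international organisations 114.5; financial account: increase in resident deposits held at foreign banks 343.4, foreign purchases of domestic corporate bonds 1107.8, acquisition of a foreign subsidiary by a resident firm (outward FDI) 1200.7, sale of domestic government bonds to non-residents 583.1, borrowing by resident firms from foreign banks 364.7; capital account: debt forgiveness received from foreign official creditors 72.4; primary income: reinvested earnings on direct investment abroad 102.0, compensation earned by residents employed abroad 75.7, interest received on holdings of foreign bonds 359.3.)

-3006.5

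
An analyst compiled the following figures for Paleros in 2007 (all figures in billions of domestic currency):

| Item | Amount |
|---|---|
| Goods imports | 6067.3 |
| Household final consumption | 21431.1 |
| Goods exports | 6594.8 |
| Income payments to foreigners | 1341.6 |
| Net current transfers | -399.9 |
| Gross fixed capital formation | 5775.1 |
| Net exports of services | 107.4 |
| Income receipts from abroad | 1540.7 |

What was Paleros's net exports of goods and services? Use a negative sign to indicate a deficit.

634.9

Goods balance = 6594.8 - 6067.3 = 527.5
Services balance = 107.4
Trade balance (goods + services) = 527.5 + 107.4 = 634.9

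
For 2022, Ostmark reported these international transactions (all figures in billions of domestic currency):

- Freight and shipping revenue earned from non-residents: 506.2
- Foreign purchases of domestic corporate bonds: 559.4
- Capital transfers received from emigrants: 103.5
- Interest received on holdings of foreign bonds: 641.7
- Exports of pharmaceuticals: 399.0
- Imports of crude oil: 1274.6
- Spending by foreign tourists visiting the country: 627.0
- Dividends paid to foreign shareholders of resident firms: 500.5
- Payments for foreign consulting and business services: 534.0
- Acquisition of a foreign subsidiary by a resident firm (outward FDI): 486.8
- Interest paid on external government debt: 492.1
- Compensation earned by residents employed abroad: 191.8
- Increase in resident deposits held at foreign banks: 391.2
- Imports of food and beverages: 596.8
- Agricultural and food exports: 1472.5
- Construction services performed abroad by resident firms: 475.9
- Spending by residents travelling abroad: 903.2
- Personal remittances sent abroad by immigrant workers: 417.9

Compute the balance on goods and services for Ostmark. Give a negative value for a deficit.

Goods: 399.0 - 596.8 - 1274.6 + 1472.5 = 0.1
Services: 475.9 + 506.2 - 534.0 + 627.0 - 903.2 = 171.9
Trade balance = 0.1 + 171.9 = 172.0
(Excluded from the trade balance — financial account: foreign purchases of domestic corporate bonds 559.4, acquisition of a foreign subsidiary by a resident firm (outward FDI) 486.8, increase in resident deposits held at foreign banks 391.2; capital account: capital transfers received from emigrants 103.5; primary income: interest received on holdings of foreign bonds 641.7, dividends paid to foreign shareholders of resident firms 500.5, interest paid on external government debt 492.1, compensation earned by residents employed abroad 191.8; secondary income: personal remittances sent abroad by immigrant workers 417.9.)

172.0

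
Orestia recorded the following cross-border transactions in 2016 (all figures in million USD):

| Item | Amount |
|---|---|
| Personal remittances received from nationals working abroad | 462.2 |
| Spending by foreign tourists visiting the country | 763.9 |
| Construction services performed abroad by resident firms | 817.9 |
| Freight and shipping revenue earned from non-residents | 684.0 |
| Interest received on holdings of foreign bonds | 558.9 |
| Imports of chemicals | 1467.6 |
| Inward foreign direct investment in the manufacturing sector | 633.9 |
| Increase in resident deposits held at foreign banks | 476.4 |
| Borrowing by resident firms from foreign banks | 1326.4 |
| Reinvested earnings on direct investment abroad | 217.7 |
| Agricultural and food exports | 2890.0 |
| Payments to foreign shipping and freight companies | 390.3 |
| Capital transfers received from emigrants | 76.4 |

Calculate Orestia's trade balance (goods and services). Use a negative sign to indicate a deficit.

Goods: -1467.6 + 2890.0 = 1422.4
Services: 684.0 + 763.9 - 390.3 + 817.9 = 1875.5
Trade balance = 1422.4 + 1875.5 = 3297.9
(Excluded from the trade balance — secondary income: personal remittances received from nationals working abroad 462.2; primary income: interest received on holdings of foreign bonds 558.9, reinvested earnings on direct investment abroad 217.7; financial account: inward foreign direct investment in the manufacturing sector 633.9, increase in resident deposits held at foreign banks 476.4, borrowing by resident firms from foreign banks 1326.4; capital account: capital transfers received from emigrants 76.4.)

3297.9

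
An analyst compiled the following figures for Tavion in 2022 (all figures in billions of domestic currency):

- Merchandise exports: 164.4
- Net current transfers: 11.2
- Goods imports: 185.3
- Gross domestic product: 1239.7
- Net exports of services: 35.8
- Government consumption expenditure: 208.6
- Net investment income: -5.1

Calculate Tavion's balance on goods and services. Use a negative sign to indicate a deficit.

14.9

Goods balance = 164.4 - 185.3 = -20.9
Services balance = 35.8
Trade balance (goods + services) = -20.9 + 35.8 = 14.9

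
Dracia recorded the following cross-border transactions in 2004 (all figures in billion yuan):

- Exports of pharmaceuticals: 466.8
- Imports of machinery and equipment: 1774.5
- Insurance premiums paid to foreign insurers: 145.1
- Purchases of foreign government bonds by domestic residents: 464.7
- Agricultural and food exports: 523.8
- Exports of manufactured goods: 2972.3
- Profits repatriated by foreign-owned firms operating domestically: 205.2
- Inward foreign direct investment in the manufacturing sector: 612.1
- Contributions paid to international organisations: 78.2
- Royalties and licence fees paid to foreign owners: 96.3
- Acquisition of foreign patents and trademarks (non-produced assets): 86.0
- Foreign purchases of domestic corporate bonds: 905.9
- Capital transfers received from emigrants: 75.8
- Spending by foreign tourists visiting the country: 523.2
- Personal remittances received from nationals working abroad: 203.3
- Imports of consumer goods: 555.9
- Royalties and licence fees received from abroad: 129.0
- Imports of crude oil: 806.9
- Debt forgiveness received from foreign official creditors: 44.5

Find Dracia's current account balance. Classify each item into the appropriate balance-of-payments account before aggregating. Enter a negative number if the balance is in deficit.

Goods: 523.8 + 2972.3 - 806.9 - 555.9 - 1774.5 + 466.8 = 825.6
Services: -96.3 - 145.1 + 523.2 + 129.0 = 410.8
Primary income: -205.2
Secondary income: 203.3 - 78.2 = 125.1
Current account = 825.6 + 410.8 + (-205.2) + 125.1 = 1156.3
(Excluded from the current account — financial account: purchases of foreign government bonds by domestic residents 464.7, inward foreign direct investment in the manufacturing sector 612.1, foreign purchases of domestic corporate bonds 905.9; capital account: acquisition of foreign patents and trademarks (non-produced assets) 86.0, capital transfers received from emigrants 75.8, debt forgiveness received from foreign official creditors 44.5.)

1156.3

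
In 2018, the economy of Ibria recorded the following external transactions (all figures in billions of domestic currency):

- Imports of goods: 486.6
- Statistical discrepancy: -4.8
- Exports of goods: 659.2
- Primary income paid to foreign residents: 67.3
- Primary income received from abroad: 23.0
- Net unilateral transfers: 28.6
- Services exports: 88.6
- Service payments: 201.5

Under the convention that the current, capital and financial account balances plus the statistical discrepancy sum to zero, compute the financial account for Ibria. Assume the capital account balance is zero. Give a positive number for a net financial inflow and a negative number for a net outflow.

-39.2

Goods balance = 659.2 - 486.6 = 172.6
Services balance = 88.6 - 201.5 = -112.9
Trade balance (goods + services) = 172.6 + (-112.9) = 59.7
Net primary income = 23.0 - 67.3 = -44.3
Net secondary income = 28.6
Current account = 59.7 + (-44.3) + 28.6 = 44.0
Financial account = -(44.0 + (-4.8)) = -39.2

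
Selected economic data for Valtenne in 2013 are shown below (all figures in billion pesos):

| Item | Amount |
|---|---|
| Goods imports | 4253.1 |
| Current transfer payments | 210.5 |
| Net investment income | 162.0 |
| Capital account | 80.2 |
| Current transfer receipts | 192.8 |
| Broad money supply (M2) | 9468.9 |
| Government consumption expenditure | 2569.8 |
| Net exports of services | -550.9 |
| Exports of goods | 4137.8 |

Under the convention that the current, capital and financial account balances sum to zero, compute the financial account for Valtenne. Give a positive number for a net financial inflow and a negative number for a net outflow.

Goods balance = 4137.8 - 4253.1 = -115.3
Services balance = -550.9
Trade balance (goods + services) = -115.3 + (-550.9) = -666.2
Net primary income = 162.0
Net secondary income = 192.8 - 210.5 = -17.7
Current account = -666.2 + 162.0 + (-17.7) = -521.9
Financial account = -(-521.9 + 80.2) = 441.7

441.7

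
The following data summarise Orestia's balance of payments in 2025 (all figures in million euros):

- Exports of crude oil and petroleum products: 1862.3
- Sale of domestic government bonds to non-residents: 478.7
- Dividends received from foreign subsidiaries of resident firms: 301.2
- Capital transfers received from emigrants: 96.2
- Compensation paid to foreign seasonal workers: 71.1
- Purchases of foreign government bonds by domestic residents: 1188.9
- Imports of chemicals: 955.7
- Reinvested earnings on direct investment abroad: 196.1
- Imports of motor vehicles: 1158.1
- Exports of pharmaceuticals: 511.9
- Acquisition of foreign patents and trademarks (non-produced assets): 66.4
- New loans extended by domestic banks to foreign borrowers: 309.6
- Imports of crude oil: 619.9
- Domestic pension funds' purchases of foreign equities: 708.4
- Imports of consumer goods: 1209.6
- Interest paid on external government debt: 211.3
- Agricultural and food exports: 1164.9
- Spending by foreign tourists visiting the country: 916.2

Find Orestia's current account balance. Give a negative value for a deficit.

Goods: 1164.9 - 619.9 - 1158.1 + 1862.3 - 1209.6 - 955.7 + 511.9 = -404.2
Services: 916.2
Primary income: 196.1 - 71.1 - 211.3 + 301.2 = 214.9
Current account = (-404.2) + 916.2 + 214.9 = 726.9
(Excluded from the current account — financial account: sale of domestic government bonds to non-residents 478.7, purchases of foreign government bonds by domestic residents 1188.9, new loans extended by domestic banks to foreign borrowers 309.6, domestic pension funds' purchases of foreign equities 708.4; capital account: capital transfers received from emigrants 96.2, acquisition of foreign patents and trademarks (non-produced assets) 66.4.)

726.9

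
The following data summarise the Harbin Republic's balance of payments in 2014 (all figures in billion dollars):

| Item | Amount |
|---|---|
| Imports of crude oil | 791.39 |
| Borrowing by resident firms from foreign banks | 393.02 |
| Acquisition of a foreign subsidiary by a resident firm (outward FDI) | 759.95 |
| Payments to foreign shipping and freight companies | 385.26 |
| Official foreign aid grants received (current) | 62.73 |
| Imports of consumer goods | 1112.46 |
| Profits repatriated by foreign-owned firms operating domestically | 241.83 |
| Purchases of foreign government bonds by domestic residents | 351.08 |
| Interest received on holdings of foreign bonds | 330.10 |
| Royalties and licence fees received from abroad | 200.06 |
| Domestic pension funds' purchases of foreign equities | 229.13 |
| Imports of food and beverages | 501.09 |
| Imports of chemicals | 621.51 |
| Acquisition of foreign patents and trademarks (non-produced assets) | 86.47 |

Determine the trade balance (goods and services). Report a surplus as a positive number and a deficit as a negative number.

Goods: -791.39 - 501.09 - 621.51 - 1112.46 = -3026.45
Services: -385.26 + 200.06 = -185.20
Trade balance = -3026.45 + (-185.20) = -3211.65
(Excluded from the trade balance — financial account: borrowing by resident firms from foreign banks 393.02, acquisition of a foreign subsidiary by a resident firm (outward FDI) 759.95, purchases of foreign government bonds by domestic residents 351.08, domestic pension funds' purchases of foreign equities 229.13; secondary income: official foreign aid grants received (current) 62.73; primary income: profits repatriated by foreign-owned firms operating domestically 241.83, interest received on holdings of foreign bonds 330.10; capital account: acquisition of foreign patents and trademarks (non-produced assets) 86.47.)

-3211.65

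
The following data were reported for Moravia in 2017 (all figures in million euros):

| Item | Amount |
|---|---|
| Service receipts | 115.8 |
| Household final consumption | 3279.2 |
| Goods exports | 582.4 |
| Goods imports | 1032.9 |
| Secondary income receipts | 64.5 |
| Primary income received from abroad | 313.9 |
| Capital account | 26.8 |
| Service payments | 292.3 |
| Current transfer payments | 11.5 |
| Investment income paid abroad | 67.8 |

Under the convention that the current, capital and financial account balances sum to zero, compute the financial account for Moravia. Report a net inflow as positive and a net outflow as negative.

301.1

Goods balance = 582.4 - 1032.9 = -450.5
Services balance = 115.8 - 292.3 = -176.5
Trade balance (goods + services) = -450.5 + (-176.5) = -627.0
Net primary income = 313.9 - 67.8 = 246.1
Net secondary income = 64.5 - 11.5 = 53.0
Current account = -627.0 + 246.1 + 53.0 = -327.9
Financial account = -(-327.9 + 26.8) = 301.1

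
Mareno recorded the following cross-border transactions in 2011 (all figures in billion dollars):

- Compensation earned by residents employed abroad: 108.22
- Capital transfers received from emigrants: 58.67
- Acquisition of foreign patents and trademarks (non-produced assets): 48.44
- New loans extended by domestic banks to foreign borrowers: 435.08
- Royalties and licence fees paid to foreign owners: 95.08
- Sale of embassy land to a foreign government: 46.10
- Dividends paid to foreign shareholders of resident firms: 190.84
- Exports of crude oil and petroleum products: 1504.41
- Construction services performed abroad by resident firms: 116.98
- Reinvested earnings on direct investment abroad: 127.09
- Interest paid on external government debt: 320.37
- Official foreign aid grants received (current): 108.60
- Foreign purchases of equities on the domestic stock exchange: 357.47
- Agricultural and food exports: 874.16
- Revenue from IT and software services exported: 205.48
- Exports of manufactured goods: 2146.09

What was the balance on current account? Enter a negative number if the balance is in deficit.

Goods: 874.16 + 2146.09 + 1504.41 = 4524.66
Services: -95.08 + 205.48 + 116.98 = 227.38
Primary income: 108.22 - 190.84 + 127.09 - 320.37 = -275.90
Secondary income: 108.60
Current account = 4524.66 + 227.38 + (-275.90) + 108.60 = 4584.74
(Excluded from the current account — capital account: capital transfers received from emigrants 58.67, acquisition of foreign patents and trademarks (non-produced assets) 48.44, sale of embassy land to a foreign government 46.10; financial account: new loans extended by domestic banks to foreign borrowers 435.08, foreign purchases of equities on the domestic stock exchange 357.47.)

4584.74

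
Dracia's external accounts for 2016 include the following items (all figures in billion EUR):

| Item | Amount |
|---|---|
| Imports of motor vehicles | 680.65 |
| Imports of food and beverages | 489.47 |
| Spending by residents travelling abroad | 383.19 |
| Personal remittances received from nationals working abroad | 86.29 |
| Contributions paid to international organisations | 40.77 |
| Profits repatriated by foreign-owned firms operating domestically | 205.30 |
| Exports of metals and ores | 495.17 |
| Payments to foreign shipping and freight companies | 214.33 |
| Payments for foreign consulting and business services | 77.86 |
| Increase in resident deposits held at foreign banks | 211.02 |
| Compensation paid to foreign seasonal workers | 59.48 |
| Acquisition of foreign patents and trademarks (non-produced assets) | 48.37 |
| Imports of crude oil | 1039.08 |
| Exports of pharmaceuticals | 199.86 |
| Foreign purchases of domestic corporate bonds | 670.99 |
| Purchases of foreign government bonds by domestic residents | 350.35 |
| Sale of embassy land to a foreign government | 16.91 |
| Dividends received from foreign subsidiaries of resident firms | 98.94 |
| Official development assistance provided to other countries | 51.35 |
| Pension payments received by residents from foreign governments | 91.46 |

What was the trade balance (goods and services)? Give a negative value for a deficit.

-2189.55

Goods: -1039.08 - 680.65 + 199.86 - 489.47 + 495.17 = -1514.17
Services: -214.33 - 383.19 - 77.86 = -675.38
Trade balance = -1514.17 + (-675.38) = -2189.55
(Excluded from the trade balance — secondary income: personal remittances received from nationals working abroad 86.29, contributions paid to international organisations 40.77, official development assistance provided to other countries 51.35, pension payments received by residents from foreign governments 91.46; primary income: profits repatriated by foreign-owned firms operating domestically 205.30, compensation paid to foreign seasonal workers 59.48, dividends received from foreign subsidiaries of resident firms 98.94; financial account: increase in resident deposits held at foreign banks 211.02, foreign purchases of domestic corporate bonds 670.99, purchases of foreign government bonds by domestic residents 350.35; capital account: acquisition of foreign patents and trademarks (non-produced assets) 48.37, sale of embassy land to a foreign government 16.91.)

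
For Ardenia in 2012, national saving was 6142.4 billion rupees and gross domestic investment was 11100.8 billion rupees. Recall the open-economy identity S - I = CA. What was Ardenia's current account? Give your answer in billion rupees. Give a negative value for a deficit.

-4958.4

CA = S - I = 6142.4 - 11100.8 = -4958.4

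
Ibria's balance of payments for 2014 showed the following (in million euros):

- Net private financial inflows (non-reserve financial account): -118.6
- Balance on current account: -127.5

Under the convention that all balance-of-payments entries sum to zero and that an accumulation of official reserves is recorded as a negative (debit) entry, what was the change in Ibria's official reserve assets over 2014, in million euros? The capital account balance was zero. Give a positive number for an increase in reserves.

Official reserve transactions balance = -((-127.5) + (-118.6)) = 246.1
An accumulation of reserves is recorded as a debit (negative entry), so the change in the stock of reserves is the negative of that balance.
Change in official reserves = -(246.1) = -246.1

-246.1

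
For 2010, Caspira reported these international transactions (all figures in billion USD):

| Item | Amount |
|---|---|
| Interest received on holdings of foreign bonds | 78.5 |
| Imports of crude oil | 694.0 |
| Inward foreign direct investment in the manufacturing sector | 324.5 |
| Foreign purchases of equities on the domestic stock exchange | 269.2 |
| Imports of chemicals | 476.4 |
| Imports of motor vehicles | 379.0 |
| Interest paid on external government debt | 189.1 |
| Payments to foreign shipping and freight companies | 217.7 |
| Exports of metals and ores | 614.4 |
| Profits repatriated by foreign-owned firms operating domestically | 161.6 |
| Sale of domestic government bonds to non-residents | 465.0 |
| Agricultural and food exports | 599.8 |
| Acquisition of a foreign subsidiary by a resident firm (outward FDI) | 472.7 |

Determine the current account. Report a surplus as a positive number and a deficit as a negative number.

-825.1

Goods: -379.0 + 599.8 - 694.0 - 476.4 + 614.4 = -335.2
Services: -217.7
Primary income: -161.6 - 189.1 + 78.5 = -272.2
Current account = (-335.2) + (-217.7) + (-272.2) = -825.1
(Excluded from the current account — financial account: inward foreign direct investment in the manufacturing sector 324.5, foreign purchases of equities on the domestic stock exchange 269.2, sale of domestic government bonds to non-residents 465.0, acquisition of a foreign subsidiary by a resident firm (outward FDI) 472.7.)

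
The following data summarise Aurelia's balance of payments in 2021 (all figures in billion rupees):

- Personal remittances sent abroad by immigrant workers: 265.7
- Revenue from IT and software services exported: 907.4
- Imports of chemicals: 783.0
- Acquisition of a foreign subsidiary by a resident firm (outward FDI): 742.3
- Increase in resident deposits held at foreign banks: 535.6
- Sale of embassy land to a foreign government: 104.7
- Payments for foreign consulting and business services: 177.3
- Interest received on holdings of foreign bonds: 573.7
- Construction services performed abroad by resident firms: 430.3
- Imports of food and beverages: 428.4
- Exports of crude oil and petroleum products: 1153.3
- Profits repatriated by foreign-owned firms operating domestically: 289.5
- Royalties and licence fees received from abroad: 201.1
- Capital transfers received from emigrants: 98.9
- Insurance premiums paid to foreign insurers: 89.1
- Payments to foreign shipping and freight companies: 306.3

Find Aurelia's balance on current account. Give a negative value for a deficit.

926.5

Goods: -428.4 - 783.0 + 1153.3 = -58.1
Services: 430.3 - 89.1 - 177.3 + 907.4 - 306.3 + 201.1 = 966.1
Primary income: 573.7 - 289.5 = 284.2
Secondary income: -265.7
Current account = (-58.1) + 966.1 + 284.2 + (-265.7) = 926.5
(Excluded from the current account — financial account: acquisition of a foreign subsidiary by a resident firm (outward FDI) 742.3, increase in resident deposits held at foreign banks 535.6; capital account: sale of embassy land to a foreign government 104.7, capital transfers received from emigrants 98.9.)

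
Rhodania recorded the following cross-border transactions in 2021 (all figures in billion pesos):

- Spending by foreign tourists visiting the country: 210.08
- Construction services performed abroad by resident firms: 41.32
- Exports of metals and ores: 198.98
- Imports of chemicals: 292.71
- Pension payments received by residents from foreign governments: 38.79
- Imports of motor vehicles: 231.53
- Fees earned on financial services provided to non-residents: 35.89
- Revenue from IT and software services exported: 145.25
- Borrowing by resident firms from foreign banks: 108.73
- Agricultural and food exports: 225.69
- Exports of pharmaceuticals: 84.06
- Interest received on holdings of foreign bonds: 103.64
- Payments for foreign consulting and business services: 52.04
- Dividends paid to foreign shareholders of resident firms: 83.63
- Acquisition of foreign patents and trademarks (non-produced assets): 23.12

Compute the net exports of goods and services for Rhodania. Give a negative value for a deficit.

364.99

Goods: 84.06 + 225.69 + 198.98 - 231.53 - 292.71 = -15.51
Services: 35.89 - 52.04 + 41.32 + 145.25 + 210.08 = 380.50
Trade balance = -15.51 + 380.50 = 364.99
(Excluded from the trade balance — secondary income: pension payments received by residents from foreign governments 38.79; financial account: borrowing by resident firms from foreign banks 108.73; primary income: interest received on holdings of foreign bonds 103.64, dividends paid to foreign shareholders of resident firms 83.63; capital account: acquisition of foreign patents and trademarks (non-produced assets) 23.12.)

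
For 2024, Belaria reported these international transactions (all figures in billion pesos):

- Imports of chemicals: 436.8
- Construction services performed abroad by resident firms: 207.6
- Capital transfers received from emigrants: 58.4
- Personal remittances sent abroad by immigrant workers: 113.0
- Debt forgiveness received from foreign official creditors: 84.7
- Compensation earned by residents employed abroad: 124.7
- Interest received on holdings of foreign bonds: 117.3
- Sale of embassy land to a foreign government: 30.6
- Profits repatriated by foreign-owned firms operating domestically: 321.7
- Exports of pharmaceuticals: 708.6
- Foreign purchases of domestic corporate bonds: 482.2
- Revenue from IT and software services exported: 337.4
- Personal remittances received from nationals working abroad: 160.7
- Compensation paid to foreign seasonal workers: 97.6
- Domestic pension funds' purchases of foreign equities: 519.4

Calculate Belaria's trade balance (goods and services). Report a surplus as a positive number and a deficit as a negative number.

Goods: -436.8 + 708.6 = 271.8
Services: 207.6 + 337.4 = 545.0
Trade balance = 271.8 + 545.0 = 816.8
(Excluded from the trade balance — capital account: capital transfers received from emigrants 58.4, debt forgiveness received from foreign official creditors 84.7, sale of embassy land to a foreign government 30.6; secondary income: personal remittances sent abroad by immigrant workers 113.0, personal remittances received from nationals working abroad 160.7; primary income: compensation earned by residents employed abroad 124.7, interest received on holdings of foreign bonds 117.3, profits repatriated by foreign-owned firms operating domestically 321.7, compensation paid to foreign seasonal workers 97.6; financial account: foreign purchases of domestic corporate bonds 482.2, domestic pension funds' purchases of foreign equities 519.4.)

816.8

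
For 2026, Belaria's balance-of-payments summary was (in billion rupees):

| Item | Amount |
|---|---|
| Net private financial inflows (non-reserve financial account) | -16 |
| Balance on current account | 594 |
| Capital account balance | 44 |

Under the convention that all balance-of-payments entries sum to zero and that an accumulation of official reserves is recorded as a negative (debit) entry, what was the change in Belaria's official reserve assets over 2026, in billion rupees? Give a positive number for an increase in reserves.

Official reserve transactions balance = -(594 + 44 + (-16)) = -622
An accumulation of reserves is recorded as a debit (negative entry), so the change in the stock of reserves is the negative of that balance.
Change in official reserves = -(-622) = 622

622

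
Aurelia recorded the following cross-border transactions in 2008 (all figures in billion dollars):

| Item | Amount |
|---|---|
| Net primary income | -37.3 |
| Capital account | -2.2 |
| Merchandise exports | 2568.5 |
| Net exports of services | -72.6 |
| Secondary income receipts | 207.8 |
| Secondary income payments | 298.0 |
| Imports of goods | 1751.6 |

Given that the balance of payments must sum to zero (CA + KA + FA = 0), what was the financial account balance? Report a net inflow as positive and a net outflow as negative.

-614.6

Goods balance = 2568.5 - 1751.6 = 816.9
Services balance = -72.6
Trade balance (goods + services) = 816.9 + (-72.6) = 744.3
Net primary income = -37.3
Net secondary income = 207.8 - 298.0 = -90.2
Current account = 744.3 + (-37.3) + (-90.2) = 616.8
Financial account = -(616.8 + (-2.2)) = -614.6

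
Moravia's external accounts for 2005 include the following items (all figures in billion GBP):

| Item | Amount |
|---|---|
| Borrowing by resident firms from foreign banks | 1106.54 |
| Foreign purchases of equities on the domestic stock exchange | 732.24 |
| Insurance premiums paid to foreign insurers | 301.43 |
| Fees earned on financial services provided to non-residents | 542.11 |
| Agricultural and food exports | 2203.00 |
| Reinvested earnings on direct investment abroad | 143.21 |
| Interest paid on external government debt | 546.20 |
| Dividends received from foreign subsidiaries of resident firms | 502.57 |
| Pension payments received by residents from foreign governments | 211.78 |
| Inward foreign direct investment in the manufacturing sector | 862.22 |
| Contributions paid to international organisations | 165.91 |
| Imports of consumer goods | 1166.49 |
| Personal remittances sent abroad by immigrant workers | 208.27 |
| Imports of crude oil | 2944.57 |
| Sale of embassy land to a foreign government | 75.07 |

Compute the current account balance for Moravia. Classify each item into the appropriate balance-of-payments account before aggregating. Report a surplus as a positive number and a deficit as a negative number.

Goods: -1166.49 + 2203.00 - 2944.57 = -1908.06
Services: 542.11 - 301.43 = 240.68
Primary income: 502.57 + 143.21 - 546.20 = 99.58
Secondary income: 211.78 - 208.27 - 165.91 = -162.40
Current account = (-1908.06) + 240.68 + 99.58 + (-162.40) = -1730.20
(Excluded from the current account — financial account: borrowing by resident firms from foreign banks 1106.54, foreign purchases of equities on the domestic stock exchange 732.24, inward foreign direct investment in the manufacturing sector 862.22; capital account: sale of embassy land to a foreign government 75.07.)

-1730.20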